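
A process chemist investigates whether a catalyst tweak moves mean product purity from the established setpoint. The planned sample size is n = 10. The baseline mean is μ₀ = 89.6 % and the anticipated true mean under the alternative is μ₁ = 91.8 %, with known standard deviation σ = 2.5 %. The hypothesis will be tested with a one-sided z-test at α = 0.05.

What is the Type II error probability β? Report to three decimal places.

Standardized effect: d = |μ₁ − μ₀| / σ = |91.8 − 89.6| / 2.5 = 0.8800
Noncentrality parameter: δ = d·√n = 0.8800 × √10 = 2.7828
Critical value for a one-sided test at α = 0.05: z_α = 1.645.
Power = Φ(δ − 1.645) = Φ(1.138) = 0.8724.
Type II error: β = 1 − power = 1 − 0.8724 = 0.1276.

β ≈ 0.128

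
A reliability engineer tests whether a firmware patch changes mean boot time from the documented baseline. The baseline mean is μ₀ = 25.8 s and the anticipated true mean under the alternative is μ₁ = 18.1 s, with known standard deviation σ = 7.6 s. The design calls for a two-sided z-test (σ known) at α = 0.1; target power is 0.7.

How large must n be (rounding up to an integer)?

n = 5

Standardized effect: d = |μ₁ − μ₀| / σ = |18.1 − 25.8| / 7.6 = 1.0132
For power 0.7 need Φ(δ − z_{0.05}) = 0.7, so δ = z_{0.05} + z_{0.30} = 1.645 + 0.524 = 2.169.
(For δ > 0 the lower-tail rejection region contributes negligibly to power, so the one-term inversion is standard.)
δ = d·√n ⇒ n = (δ/d)² = (2.169 / 1.0132)² = 4.58.
Rounding up, n = 5.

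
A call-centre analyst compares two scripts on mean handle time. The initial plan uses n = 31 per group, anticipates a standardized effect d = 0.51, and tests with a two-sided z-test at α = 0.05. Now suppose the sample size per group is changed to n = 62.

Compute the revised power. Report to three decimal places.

Power ≈ 0.810

With n = 62 per group: δ = d·√(n/2) = 0.51 × √(62/2) = 2.8396. Critical value z_{0.025} = 1.960.
Revised power = Φ(δ − 1.960) + Φ(−δ − 1.960) = Φ(0.880) + Φ(-4.800) = 0.8105 + 0.0000 = 0.8105.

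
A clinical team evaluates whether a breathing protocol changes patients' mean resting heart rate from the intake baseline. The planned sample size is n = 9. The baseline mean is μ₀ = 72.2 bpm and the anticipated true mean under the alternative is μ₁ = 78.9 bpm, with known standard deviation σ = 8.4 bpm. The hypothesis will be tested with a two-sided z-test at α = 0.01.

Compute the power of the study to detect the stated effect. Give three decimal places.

Standardized effect: d = |μ₁ − μ₀| / σ = |78.9 − 72.2| / 8.4 = 0.7976
Noncentrality parameter: δ = d·√n = 0.7976 × √9 = 2.3929
Two-sided α = 0.01 → critical value z_{0.005} = 2.576.
Power = Φ(δ − 2.576) + Φ(−δ − 2.576) = Φ(-0.183) + Φ(-4.969) = 0.4274 + 0.0000 = 0.4274.

Power ≈ 0.427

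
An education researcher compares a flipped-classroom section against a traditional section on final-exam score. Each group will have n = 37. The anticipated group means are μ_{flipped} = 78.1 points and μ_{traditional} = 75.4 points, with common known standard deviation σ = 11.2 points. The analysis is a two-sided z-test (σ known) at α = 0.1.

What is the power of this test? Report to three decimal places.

Power ≈ 0.275

Standardized effect: d = |μ_{flipped} − μ_{traditional}| / σ = |78.1 − 75.4| / 11.2 = 0.2411
Noncentrality parameter: δ = d·√(n/2) = 0.2411 × √(37/2) = 1.0369
Two-sided α = 0.1 → critical value z_{0.05} = 1.645.
Power = Φ(δ − 1.645) + Φ(−δ − 1.645) = Φ(-0.608) + Φ(-2.682) = 0.2716 + 0.0037 = 0.2753.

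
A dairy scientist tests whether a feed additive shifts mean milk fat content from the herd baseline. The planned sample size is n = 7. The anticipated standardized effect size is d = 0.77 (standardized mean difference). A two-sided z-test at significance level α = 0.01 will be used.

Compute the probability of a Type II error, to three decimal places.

β ≈ 0.705

Noncentrality parameter: δ = d·√n = 0.77 × √7 = 2.0372
Two-sided α = 0.01 → critical value z_{0.005} = 2.576.
Power = Φ(δ − 2.576) + Φ(−δ − 2.576) = Φ(-0.539) + Φ(-4.613) = 0.2951 + 0.0000 = 0.2951.
Type II error: β = 1 − power = 1 − 0.2951 = 0.7049.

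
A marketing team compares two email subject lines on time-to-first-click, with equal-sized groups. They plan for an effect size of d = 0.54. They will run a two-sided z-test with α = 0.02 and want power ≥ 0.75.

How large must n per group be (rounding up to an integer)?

Set Φ(δ − 2.326) = 0.75; then δ − 2.326 = Φ⁻¹(0.75) = 0.674, giving δ = 3.001.
(The Φ(−δ − z_{α/2}) term is vanishingly small for δ > 0 and is dropped in the standard sample-size formula.)
δ = d·√(n/2) ⇒ n = 2(δ/d)² = 2 × (3.001 / 0.54)² = 61.76.
Rounding up, n = 62 per group.

n = 62 per group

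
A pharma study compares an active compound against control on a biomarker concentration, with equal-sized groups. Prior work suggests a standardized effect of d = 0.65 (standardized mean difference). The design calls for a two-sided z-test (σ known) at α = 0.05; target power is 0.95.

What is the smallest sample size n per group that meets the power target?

n = 62 per group

Set Φ(δ − 1.960) = 0.95; then δ − 1.960 = Φ⁻¹(0.95) = 1.645, giving δ = 3.605.
(Ignoring the negligible lower-tail rejection probability gives the usual closed-form inversion.)
δ = d·√(n/2) ⇒ n = 2(δ/d)² = 2 × (3.605 / 0.65)² = 61.51.
Round up to the next whole unit.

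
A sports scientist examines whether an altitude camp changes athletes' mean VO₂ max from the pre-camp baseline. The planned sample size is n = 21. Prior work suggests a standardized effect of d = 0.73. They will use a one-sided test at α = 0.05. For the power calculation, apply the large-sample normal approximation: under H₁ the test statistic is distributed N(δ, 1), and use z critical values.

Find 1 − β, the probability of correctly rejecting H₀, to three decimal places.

Power ≈ 0.955

Noncentrality parameter: λ = d·√n = 0.73 × √21 = 3.3453
Critical value for a one-sided test at α = 0.05: z_α = 1.645.
Power = Φ(λ − 1.645) = Φ(1.700) = 0.9555.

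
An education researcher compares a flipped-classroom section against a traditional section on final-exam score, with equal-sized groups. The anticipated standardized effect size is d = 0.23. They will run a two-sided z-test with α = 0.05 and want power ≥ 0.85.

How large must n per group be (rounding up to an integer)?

For power 0.85 need Φ(δ − z_{0.025}) = 0.85, so δ = z_{0.025} + z_{0.15} = 1.960 + 1.036 = 2.996.
(For δ > 0 the lower-tail rejection region contributes negligibly to power, so the one-term inversion is standard.)
δ = d·√(n/2) ⇒ n = 2(δ/d)² = 2 × (2.996 / 0.23)² = 339.45.
Round up to the next whole unit.

n = 340 per group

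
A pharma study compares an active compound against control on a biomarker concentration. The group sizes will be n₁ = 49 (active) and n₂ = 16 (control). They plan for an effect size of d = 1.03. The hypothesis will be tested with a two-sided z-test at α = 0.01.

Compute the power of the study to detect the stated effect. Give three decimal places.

Noncentrality parameter: δ = d / √(1/n₁ + 1/n₂) = 1.03 / √(1/49 + 1/16) = 3.5772
Two-sided α = 0.01 → critical value z_{0.005} = 2.576.
Power = Φ(δ − 2.576) + Φ(−δ − 2.576) = Φ(1.001) + Φ(-6.153) = 0.8417 + 0.0000 = 0.8417.

Power ≈ 0.842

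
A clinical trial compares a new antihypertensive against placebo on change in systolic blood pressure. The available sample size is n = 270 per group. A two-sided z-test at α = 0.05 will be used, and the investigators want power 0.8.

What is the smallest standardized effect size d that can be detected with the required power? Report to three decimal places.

Required noncentrality: δ = z_{0.025} + z_{0.20} = 1.960 + 0.842 = 2.802.
(The second rejection-region term Φ(−δ − z_{α/2}) is negligible and dropped.)
δ = d·√(n/2) ⇒ d = δ/√(n/2) = 2.802/√(270/2) = 0.2411.

d ≈ 0.241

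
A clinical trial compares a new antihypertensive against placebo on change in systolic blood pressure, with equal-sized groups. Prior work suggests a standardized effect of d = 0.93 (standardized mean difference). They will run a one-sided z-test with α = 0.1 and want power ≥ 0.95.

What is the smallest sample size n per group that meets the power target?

For power 0.95 need Φ(δ − z_{0.1}) = 0.95, so δ = z_{0.1} + z_{0.05} = 1.282 + 1.645 = 2.926.
δ = d·√(n/2) ⇒ n = 2(δ/d)² = 2 × (2.926 / 0.93)² = 19.80.
Round up to the next whole unit.

n = 20 per group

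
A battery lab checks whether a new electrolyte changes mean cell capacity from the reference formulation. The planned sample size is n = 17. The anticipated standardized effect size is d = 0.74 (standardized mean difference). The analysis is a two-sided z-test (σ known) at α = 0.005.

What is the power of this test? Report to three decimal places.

Power ≈ 0.596

Noncentrality parameter: δ = d·√n = 0.74 × √17 = 3.0511
Critical value for a two-sided test at α = 0.005: z_{α/2} = 2.807.
Power = Φ(δ − 2.807) + Φ(−δ − 2.807) = Φ(0.244) + Φ(-5.858) = 0.5964 + 0.0000 = 0.5964.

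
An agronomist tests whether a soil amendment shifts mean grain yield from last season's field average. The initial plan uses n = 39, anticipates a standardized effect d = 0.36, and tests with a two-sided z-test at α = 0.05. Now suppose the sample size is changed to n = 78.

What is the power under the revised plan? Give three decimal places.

Power ≈ 0.889

With n = 78: δ = d·√n = 0.36 × √78 = 3.1794. Critical value z_{0.025} = 1.960.
Revised power = Φ(δ − 1.960) + Φ(−δ − 1.960) = Φ(1.219) + Φ(-5.139) = 0.8887 + 0.0000 = 0.8887.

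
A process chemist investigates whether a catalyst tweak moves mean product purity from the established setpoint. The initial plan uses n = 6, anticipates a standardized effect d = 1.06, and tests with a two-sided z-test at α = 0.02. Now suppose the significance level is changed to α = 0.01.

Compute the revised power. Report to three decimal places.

δ = d·√n = 1.06 × √6 = 2.5965 (unchanged). New critical value: z_{0.005} = 2.576.
Revised power = Φ(δ − 2.576) + Φ(−δ − 2.576) = Φ(0.021) + Φ(-5.172) = 0.5082 + 0.0000 = 0.5082.

Power ≈ 0.508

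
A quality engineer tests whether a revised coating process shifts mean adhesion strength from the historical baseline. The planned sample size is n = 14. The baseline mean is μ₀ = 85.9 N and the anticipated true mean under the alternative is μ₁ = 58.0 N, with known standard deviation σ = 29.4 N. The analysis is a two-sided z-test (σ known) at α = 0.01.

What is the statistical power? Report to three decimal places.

Standardized effect: d = |μ₁ − μ₀| / σ = |58.0 − 85.9| / 29.4 = 0.9490
Noncentrality parameter: δ = d·√n = 0.9490 × √14 = 3.5508
Critical value for a two-sided test at α = 0.01: z_{α/2} = 2.576.
Power = Φ(δ − 2.576) + Φ(−δ − 2.576) = Φ(0.975) + Φ(-6.127) = 0.8352 + 0.0000 = 0.8352.

Power ≈ 0.835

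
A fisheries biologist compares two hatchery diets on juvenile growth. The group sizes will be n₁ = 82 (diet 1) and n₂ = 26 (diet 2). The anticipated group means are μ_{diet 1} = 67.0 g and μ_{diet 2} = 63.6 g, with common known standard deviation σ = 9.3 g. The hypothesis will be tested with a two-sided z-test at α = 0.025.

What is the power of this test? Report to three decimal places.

Standardized effect: d = |μ_{diet 1} − μ_{diet 2}| / σ = |67.0 − 63.6| / 9.3 = 0.3656
Noncentrality parameter: δ = d / √(1/n₁ + 1/n₂) = 0.3656 / √(1/82 + 1/26) = 1.6243
Critical value for a two-sided test at α = 0.025: z_{α/2} = 2.241.
Power = Φ(δ − 2.241) + Φ(−δ − 2.241) = Φ(-0.617) + Φ(-3.866) = 0.2686 + 0.0001 = 0.2687.

Power ≈ 0.269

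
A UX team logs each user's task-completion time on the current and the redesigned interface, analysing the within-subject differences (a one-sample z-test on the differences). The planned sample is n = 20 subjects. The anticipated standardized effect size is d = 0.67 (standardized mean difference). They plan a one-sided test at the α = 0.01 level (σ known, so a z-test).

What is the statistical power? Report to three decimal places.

Noncentrality parameter: δ = d·√n = 0.67 × √20 = 2.9963
Critical value for a one-sided test at α = 0.01: z_α = 2.326.
Power = Φ(δ − 2.326) = Φ(0.670) = 0.7486.

Power ≈ 0.749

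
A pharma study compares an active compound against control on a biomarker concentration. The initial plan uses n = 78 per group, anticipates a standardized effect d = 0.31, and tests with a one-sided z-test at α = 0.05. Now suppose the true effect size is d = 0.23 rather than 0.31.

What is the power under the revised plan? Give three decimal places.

With d = 0.23: δ = d·√(n/2) = 0.23 × √(78/2) = 1.4363. Critical value z_{0.05} = 1.645.
Revised power = P(Z > 1.645 − δ) = Φ(-0.209) = 0.4174.

Power ≈ 0.417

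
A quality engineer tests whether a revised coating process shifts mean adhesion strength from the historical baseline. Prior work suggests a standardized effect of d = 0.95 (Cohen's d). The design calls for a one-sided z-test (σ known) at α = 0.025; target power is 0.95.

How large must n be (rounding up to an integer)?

Set Φ(δ − 1.960) = 0.95; then δ − 1.960 = Φ⁻¹(0.95) = 1.645, giving δ = 3.605.
δ = d·√n ⇒ n = (δ/d)² = (3.605 / 0.95)² = 14.40.
Round up to the next whole unit.

n = 15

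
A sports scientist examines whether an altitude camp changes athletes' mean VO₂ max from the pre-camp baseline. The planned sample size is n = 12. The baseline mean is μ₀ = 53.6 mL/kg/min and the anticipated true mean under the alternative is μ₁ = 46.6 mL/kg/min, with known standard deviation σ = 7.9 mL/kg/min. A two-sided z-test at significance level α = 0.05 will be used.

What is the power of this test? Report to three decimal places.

Standardized effect: d = |μ₁ − μ₀| / σ = |46.6 − 53.6| / 7.9 = 0.8861
Noncentrality parameter: δ = d·√n = 0.8861 × √12 = 3.0695
Critical value for a two-sided test at α = 0.05: z_{α/2} = 1.960.
Power = Φ(δ − 1.960) + Φ(−δ − 1.960) = Φ(1.109) + Φ(-5.029) = 0.8664 + 0.0000 = 0.8664.

Power ≈ 0.866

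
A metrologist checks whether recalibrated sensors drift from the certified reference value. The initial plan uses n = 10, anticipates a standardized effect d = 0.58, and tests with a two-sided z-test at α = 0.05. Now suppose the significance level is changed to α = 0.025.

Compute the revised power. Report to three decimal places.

Power ≈ 0.342

δ = d·√n = 0.58 × √10 = 1.8341 (unchanged). New critical value: z_{0.0125} = 2.241.
Revised power = Φ(δ − 2.241) + Φ(−δ − 2.241) = Φ(-0.407) + Φ(-4.076) = 0.3419 + 0.0000 = 0.3419.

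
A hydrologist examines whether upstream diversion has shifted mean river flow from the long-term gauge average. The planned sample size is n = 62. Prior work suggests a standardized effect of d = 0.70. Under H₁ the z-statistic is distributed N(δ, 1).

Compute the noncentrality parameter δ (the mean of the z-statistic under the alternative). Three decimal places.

δ ≈ 5.512

δ = d·√n = 0.70 × √62 = 5.5118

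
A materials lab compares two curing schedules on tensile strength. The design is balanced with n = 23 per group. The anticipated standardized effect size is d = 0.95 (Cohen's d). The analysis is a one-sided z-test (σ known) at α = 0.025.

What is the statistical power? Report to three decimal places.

Noncentrality parameter: δ = d·√(n/2) = 0.95 × √(23/2) = 3.2216
Critical value for a one-sided test at α = 0.025: z_α = 1.960.
Power = P(Z > 1.960 − δ) = Φ(1.262) = 0.8965.

Power ≈ 0.896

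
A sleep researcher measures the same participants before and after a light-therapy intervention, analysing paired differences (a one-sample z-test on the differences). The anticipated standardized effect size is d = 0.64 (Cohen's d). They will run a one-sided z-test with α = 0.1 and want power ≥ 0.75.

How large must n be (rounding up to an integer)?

n = 10

Set Φ(δ − 1.282) = 0.75; then δ − 1.282 = Φ⁻¹(0.75) = 0.674, giving δ = 1.956.
δ = d·√n ⇒ n = (δ/d)² = (1.956 / 0.64)² = 9.34.
Round up to the next whole unit.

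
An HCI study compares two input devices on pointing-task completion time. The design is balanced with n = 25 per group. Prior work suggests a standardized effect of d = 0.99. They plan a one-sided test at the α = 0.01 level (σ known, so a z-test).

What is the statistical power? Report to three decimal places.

Power ≈ 0.880

Noncentrality parameter: δ = d·√(n/2) = 0.99 × √(25/2) = 3.5002
One-sided α = 0.01 → critical value z_{0.01} = 2.326.
Power = Φ(δ − 2.326) = Φ(1.174) = 0.8798.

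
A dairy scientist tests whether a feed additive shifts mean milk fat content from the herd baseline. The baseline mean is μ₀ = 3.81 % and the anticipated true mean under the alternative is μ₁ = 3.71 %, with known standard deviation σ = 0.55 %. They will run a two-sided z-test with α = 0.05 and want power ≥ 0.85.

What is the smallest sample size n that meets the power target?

Standardized effect: d = |μ₁ − μ₀| / σ = |3.71 − 3.81| / 0.55 = 0.1818
Set Φ(δ − 1.960) = 0.85; then δ − 1.960 = Φ⁻¹(0.85) = 1.036, giving δ = 2.996.
(Ignoring the negligible lower-tail rejection probability gives the usual closed-form inversion.)
δ = d·√n ⇒ n = (δ/d)² = (2.996 / 0.1818)² = 271.60.
Round up to the next whole unit.

n = 272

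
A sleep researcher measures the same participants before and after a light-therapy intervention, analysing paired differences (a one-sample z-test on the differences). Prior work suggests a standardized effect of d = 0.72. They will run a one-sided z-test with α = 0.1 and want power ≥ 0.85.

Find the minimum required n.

Set Φ(δ − 1.282) = 0.85; then δ − 1.282 = Φ⁻¹(0.85) = 1.036, giving δ = 2.318.
δ = d·√n ⇒ n = (δ/d)² = (2.318 / 0.72)² = 10.36.
Round up to the next whole unit.

n = 11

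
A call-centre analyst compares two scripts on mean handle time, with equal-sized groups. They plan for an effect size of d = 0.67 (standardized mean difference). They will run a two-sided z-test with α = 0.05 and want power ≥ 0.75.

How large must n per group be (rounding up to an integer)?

n = 31 per group

Set Φ(δ − 1.960) = 0.75; then δ − 1.960 = Φ⁻¹(0.75) = 0.674, giving δ = 2.634.
(The Φ(−δ − z_{α/2}) term is vanishingly small for δ > 0 and is dropped in the standard sample-size formula.)
δ = d·√(n/2) ⇒ n = 2(δ/d)² = 2 × (2.634 / 0.67)² = 30.92.
Rounding up, n = 31 per group.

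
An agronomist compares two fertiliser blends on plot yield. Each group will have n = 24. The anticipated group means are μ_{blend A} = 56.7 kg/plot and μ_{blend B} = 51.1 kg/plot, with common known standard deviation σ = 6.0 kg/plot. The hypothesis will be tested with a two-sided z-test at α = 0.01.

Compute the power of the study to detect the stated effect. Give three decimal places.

Power ≈ 0.745

Standardized effect: d = |μ_{blend A} − μ_{blend B}| / σ = |56.7 − 51.1| / 6.0 = 0.9333
Noncentrality parameter: δ = d·√(n/2) = 0.9333 × √(24/2) = 3.2332
Two-sided α = 0.01 → critical value z_{0.005} = 2.576.
Power = Φ(δ − 2.576) + Φ(−δ − 2.576) = Φ(0.657) + Φ(-5.809) = 0.7445 + 0.0000 = 0.7445.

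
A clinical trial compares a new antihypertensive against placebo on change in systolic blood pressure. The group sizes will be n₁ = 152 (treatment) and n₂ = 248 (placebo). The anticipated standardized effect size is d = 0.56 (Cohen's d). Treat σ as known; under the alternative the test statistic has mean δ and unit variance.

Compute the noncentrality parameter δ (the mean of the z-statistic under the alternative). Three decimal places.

δ = d / √(1/n₁ + 1/n₂) = 0.56 / √(1/152 + 1/248) = 5.4363

δ ≈ 5.436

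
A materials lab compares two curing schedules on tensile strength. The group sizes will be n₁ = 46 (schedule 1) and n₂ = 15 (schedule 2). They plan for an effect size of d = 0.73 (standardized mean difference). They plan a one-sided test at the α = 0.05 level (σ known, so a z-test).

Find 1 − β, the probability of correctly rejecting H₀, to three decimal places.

Power ≈ 0.791

Noncentrality parameter: δ = d / √(1/n₁ + 1/n₂) = 0.73 / √(1/46 + 1/15) = 2.4552
One-sided α = 0.05 → critical value z_{0.05} = 1.645.
Power = P(Z > 1.645 − δ) = Φ(0.810) = 0.7911.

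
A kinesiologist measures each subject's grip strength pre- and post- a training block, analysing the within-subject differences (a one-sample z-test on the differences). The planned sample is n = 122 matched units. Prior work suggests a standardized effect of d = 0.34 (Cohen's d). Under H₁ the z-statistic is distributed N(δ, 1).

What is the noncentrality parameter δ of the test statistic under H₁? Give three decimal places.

δ ≈ 3.755

The noncentrality parameter scales effect size by the design's sample-size factor: δ = d·√n = 0.34 × √122 = 3.7554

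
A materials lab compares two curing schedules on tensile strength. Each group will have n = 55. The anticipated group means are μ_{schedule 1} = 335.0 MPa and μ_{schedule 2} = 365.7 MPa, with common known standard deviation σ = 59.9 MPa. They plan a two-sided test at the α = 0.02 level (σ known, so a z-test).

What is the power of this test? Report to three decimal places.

Power ≈ 0.641

Standardized effect: d = |μ_{schedule 1} − μ_{schedule 2}| / σ = |335.0 − 365.7| / 59.9 = 0.5125
Noncentrality parameter: δ = d·√(n/2) = 0.5125 × √(55/2) = 2.6877
Two-sided α = 0.02 → critical value z_{0.01} = 2.326.
Power = Φ(δ − 2.326) + Φ(−δ − 2.326) = Φ(0.361) + Φ(-5.014) = 0.6411 + 0.0000 = 0.6411.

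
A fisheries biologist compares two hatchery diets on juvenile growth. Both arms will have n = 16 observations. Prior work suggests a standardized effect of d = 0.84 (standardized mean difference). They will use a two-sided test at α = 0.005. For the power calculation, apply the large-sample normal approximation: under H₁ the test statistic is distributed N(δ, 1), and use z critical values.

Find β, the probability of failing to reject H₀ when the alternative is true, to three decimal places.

Noncentrality parameter: δ = d·√(n/2) = 0.84 × √(16/2) = 2.3759
Critical value for a two-sided test at α = 0.005: z_{α/2} = 2.807.
Power = Φ(δ − 2.807) + Φ(−δ − 2.807) = Φ(-0.431) + Φ(-5.183) = 0.3332 + 0.0000 = 0.3332.
Type II error: β = 1 − power = 1 − 0.3332 = 0.6668.

β ≈ 0.667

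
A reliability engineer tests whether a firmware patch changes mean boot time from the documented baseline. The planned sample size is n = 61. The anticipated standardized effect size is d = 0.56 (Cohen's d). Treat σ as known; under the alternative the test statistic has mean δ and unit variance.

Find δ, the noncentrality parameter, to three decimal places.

The noncentrality parameter scales effect size by the design's sample-size factor: δ = d·√n = 0.56 × √61 = 4.3737

δ ≈ 4.374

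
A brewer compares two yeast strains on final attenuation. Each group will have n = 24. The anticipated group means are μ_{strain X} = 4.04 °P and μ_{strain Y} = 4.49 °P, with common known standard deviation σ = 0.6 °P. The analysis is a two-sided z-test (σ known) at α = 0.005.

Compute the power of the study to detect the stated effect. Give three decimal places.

Power ≈ 0.417

Standardized effect: d = |μ_{strain X} − μ_{strain Y}| / σ = |4.04 − 4.49| / 0.6 = 0.7500
Noncentrality parameter: δ = d·√(n/2) = 0.7500 × √(24/2) = 2.5981
Critical value for a two-sided test at α = 0.005: z_{α/2} = 2.807.
Power = Φ(δ − 2.807) + Φ(−δ − 2.807) = Φ(-0.209) + Φ(-5.405) = 0.4172 + 0.0000 = 0.4172.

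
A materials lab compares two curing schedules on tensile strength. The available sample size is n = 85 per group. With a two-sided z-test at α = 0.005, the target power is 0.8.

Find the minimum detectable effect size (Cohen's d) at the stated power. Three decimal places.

Need Φ(δ − 2.807) = 0.8, so δ = 2.807 + 0.842 = 3.649.
(Lower-tail contribution to power is negligible for δ > 0.)
δ = d·√(n/2) ⇒ d = δ/√(n/2) = 3.649/√(85/2) = 0.5597.

d ≈ 0.560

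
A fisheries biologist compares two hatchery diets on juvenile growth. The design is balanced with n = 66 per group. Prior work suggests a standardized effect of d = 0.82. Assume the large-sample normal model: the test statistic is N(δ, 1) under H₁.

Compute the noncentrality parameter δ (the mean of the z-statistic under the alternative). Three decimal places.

The noncentrality parameter scales effect size by the design's sample-size factor: δ = d·√(n/2) = 0.82 × √(66/2) = 4.7105

δ ≈ 4.711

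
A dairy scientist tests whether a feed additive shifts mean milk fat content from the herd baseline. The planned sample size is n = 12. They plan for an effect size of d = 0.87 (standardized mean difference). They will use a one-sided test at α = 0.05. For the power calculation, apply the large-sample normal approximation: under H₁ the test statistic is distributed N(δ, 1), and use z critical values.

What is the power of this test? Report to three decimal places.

Power ≈ 0.914

Noncentrality parameter: δ = d·√n = 0.87 × √12 = 3.0138
Critical value for a one-sided test at α = 0.05: z_α = 1.645.
Power = Φ(δ − 1.645) = Φ(1.369) = 0.9145.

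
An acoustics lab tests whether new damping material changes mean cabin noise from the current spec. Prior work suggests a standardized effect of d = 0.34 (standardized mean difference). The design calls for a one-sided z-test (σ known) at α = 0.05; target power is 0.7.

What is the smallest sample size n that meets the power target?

For power 0.7 need Φ(δ − z_{0.05}) = 0.7, so δ = z_{0.05} + z_{0.30} = 1.645 + 0.524 = 2.169.
δ = d·√n ⇒ n = (δ/d)² = (2.169 / 0.34)² = 40.71.
Rounding up, n = 41.

n = 41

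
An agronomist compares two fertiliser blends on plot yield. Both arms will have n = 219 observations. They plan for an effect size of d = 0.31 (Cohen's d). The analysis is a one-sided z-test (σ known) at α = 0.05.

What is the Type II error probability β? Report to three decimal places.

Noncentrality parameter: δ = d·√(n/2) = 0.31 × √(219/2) = 3.2439
One-sided α = 0.05 → critical value z_{0.05} = 1.645.
Power = P(Z > 1.645 − δ) = Φ(1.599) = 0.9451.
Type II error: β = 1 − power = 1 − 0.9451 = 0.0549.

β ≈ 0.055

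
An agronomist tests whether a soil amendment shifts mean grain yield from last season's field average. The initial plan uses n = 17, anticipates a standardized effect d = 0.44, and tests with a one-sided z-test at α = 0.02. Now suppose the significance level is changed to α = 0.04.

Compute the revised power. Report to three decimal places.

Power ≈ 0.525

δ = d·√n = 0.44 × √17 = 1.8142 (unchanged). New critical value: z_{0.04} = 1.751.
Revised power = P(Z > 1.751 − δ) = Φ(0.063) = 0.5253.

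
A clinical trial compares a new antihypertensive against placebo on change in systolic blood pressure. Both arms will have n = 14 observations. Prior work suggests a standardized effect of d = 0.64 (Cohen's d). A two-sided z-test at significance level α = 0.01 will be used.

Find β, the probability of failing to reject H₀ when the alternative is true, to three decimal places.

β ≈ 0.811

Noncentrality parameter: δ = d·√(n/2) = 0.64 × √(14/2) = 1.6933
Critical value for a two-sided test at α = 0.01: z_{α/2} = 2.576.
Power = Φ(δ − 2.576) + Φ(−δ − 2.576) = Φ(-0.883) + Φ(-4.269) = 0.1887 + 0.0000 = 0.1887.
Type II error: β = 1 − power = 1 − 0.1887 = 0.8113.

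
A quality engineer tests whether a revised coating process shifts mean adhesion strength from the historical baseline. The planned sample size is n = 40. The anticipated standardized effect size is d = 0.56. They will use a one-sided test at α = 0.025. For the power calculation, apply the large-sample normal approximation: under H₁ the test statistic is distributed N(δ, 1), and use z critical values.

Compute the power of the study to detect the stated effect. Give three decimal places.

Power ≈ 0.943

Noncentrality parameter: δ = d·√n = 0.56 × √40 = 3.5418
Critical value for a one-sided test at α = 0.025: z_α = 1.960.
Power = P(Z > 1.960 − δ) = Φ(1.582) = 0.9432.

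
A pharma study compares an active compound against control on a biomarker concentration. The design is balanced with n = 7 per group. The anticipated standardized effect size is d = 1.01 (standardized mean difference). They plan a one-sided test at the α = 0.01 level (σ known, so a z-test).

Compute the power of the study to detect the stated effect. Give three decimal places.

Noncentrality parameter: δ = d·√(n/2) = 1.01 × √(7/2) = 1.8895
Critical value for a one-sided test at α = 0.01: z_α = 2.326.
Power = P(Z > 2.326 − δ) = Φ(-0.437) = 0.3311.

Power ≈ 0.331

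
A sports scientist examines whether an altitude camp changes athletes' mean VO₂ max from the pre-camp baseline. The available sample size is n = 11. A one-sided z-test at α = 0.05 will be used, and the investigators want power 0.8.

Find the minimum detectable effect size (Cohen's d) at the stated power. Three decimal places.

Required noncentrality: δ = z_{0.05} + z_{0.20} = 1.645 + 0.842 = 2.486.
δ = d·√n ⇒ d = δ/√n = 2.486/√11 = 0.7497.

d ≈ 0.750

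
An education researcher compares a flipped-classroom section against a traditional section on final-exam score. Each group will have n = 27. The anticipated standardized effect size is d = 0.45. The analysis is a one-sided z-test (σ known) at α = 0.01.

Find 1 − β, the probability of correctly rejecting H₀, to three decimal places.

Noncentrality parameter: δ = d·√(n/2) = 0.45 × √(27/2) = 1.6534
Critical value for a one-sided test at α = 0.01: z_α = 2.326.
Power = P(Z > 2.326 − δ) = Φ(-0.673) = 0.2505.

Power ≈ 0.250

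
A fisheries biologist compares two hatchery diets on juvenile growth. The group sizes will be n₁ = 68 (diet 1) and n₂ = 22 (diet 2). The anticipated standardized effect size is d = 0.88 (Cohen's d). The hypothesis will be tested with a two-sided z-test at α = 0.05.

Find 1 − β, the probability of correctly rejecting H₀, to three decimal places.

Power ≈ 0.948

Noncentrality parameter: δ = d / √(1/n₁ + 1/n₂) = 0.88 / √(1/68 + 1/22) = 3.5878
Two-sided α = 0.05 → critical value z_{0.025} = 1.960.
Power = Φ(δ − 1.960) + Φ(−δ − 1.960) = Φ(1.628) + Φ(-5.548) = 0.9482 + 0.0000 = 0.9482.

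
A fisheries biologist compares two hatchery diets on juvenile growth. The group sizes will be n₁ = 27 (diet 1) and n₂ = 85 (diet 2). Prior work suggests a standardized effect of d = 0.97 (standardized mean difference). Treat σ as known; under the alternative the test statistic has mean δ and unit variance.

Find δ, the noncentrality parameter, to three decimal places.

The noncentrality parameter scales effect size by the design's sample-size factor: δ = d / √(1/n₁ + 1/n₂) = 0.97 / √(1/27 + 1/85) = 4.3909

δ ≈ 4.391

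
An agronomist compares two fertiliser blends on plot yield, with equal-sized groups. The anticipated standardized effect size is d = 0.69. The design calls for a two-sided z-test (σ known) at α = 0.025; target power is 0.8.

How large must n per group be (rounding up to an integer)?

Set Φ(δ − 2.241) = 0.8; then δ − 2.241 = Φ⁻¹(0.8) = 0.842, giving δ = 3.083.
(For δ > 0 the lower-tail rejection region contributes negligibly to power, so the one-term inversion is standard.)
δ = d·√(n/2) ⇒ n = 2(δ/d)² = 2 × (3.083 / 0.69)² = 39.93.
Rounding up, n = 40 per group.

n = 40 per group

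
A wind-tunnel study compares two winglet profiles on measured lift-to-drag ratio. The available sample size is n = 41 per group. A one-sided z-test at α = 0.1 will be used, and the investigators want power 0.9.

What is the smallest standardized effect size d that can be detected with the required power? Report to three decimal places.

Required noncentrality: δ = z_{0.1} + z_{0.10} = 1.282 + 1.282 = 2.563.
δ = d·√(n/2) ⇒ d = δ/√(n/2) = 2.563/√(41/2) = 0.5661.

d ≈ 0.566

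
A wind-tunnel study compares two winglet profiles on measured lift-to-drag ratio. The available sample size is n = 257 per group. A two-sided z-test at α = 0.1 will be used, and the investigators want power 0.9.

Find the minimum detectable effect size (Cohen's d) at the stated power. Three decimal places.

Required noncentrality: δ = z_{0.05} + z_{0.10} = 1.645 + 1.282 = 2.926.
(Lower-tail contribution to power is negligible for δ > 0.)
δ = d·√(n/2) ⇒ d = δ/√(n/2) = 2.926/√(257/2) = 0.2582.

d ≈ 0.258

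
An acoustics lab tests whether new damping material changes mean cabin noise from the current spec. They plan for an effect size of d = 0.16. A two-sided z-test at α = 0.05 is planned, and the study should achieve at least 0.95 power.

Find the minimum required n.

Set Φ(δ − 1.960) = 0.95; then δ − 1.960 = Φ⁻¹(0.95) = 1.645, giving δ = 3.605.
(Ignoring the negligible lower-tail rejection probability gives the usual closed-form inversion.)
δ = d·√n ⇒ n = (δ/d)² = (3.605 / 0.16)² = 507.61.
Round up to the next whole unit.

n = 508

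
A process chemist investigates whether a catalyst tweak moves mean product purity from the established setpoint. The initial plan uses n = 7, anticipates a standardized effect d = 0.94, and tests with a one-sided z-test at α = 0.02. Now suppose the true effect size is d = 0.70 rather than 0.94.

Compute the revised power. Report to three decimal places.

With d = 0.70: δ = d·√n = 0.70 × √7 = 1.8520. Critical value z_{0.02} = 2.054.
Revised power = Φ(δ − 2.054) = Φ(-0.202) = 0.4201.

Power ≈ 0.420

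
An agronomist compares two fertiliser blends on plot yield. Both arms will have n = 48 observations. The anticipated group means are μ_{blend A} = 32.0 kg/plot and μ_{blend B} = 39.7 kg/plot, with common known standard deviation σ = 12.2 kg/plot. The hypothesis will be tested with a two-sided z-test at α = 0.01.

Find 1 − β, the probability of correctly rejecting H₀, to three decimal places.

Standardized effect: d = |μ_{blend A} − μ_{blend B}| / σ = |32.0 − 39.7| / 12.2 = 0.6311
Noncentrality parameter: δ = d·√(n/2) = 0.6311 × √(48/2) = 3.0920
Two-sided α = 0.01 → critical value z_{0.005} = 2.576.
Power = Φ(δ − 2.576) + Φ(−δ − 2.576) = Φ(0.516) + Φ(-5.668) = 0.6971 + 0.0000 = 0.6971.

Power ≈ 0.697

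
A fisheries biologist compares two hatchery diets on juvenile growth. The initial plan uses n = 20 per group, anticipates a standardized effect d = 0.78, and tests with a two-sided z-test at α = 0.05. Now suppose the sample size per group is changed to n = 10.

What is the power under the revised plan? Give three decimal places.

Power ≈ 0.415

With n = 10 per group: δ = d·√(n/2) = 0.78 × √(10/2) = 1.7441. Critical value z_{0.025} = 1.960.
Revised power = Φ(δ − 1.960) + Φ(−δ − 1.960) = Φ(-0.216) + Φ(-3.704) = 0.4146 + 0.0001 = 0.4147.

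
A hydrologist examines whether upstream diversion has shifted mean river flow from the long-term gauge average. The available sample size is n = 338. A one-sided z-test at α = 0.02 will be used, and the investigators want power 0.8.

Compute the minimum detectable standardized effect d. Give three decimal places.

d ≈ 0.157

Need Φ(δ − 2.054) = 0.8, so δ = 2.054 + 0.842 = 2.895.
δ = d·√n ⇒ d = δ/√n = 2.895/√338 = 0.1575.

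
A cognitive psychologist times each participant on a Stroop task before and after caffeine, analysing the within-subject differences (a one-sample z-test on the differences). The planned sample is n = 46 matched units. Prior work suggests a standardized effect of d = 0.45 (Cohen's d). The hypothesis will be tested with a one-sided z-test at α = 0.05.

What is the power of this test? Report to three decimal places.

Power ≈ 0.920

Noncentrality parameter: δ = d·√n = 0.45 × √46 = 3.0520
Critical value for a one-sided test at α = 0.05: z_α = 1.645.
Power = P(Z > 1.645 − δ) = Φ(1.407) = 0.9203.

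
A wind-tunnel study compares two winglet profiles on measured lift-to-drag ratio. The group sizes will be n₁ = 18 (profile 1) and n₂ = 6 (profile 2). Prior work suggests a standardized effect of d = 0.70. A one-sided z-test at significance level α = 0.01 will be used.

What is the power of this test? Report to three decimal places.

Noncentrality parameter: λ = d / √(1/n₁ + 1/n₂) = 0.70 / √(1/18 + 1/6) = 1.4849
One-sided α = 0.01 → critical value z_{0.01} = 2.326.
Power = Φ(λ − 2.326) = Φ(-0.841) = 0.2001.

Power ≈ 0.200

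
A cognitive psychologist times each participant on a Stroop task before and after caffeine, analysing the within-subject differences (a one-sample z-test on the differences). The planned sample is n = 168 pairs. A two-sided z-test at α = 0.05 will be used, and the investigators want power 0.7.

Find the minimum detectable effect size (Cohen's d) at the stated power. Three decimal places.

Need Φ(δ − 1.960) = 0.7, so δ = 1.960 + 0.524 = 2.484.
(Lower-tail contribution to power is negligible for δ > 0.)
δ = d·√n ⇒ d = δ/√n = 2.484/√168 = 0.1917.

d ≈ 0.192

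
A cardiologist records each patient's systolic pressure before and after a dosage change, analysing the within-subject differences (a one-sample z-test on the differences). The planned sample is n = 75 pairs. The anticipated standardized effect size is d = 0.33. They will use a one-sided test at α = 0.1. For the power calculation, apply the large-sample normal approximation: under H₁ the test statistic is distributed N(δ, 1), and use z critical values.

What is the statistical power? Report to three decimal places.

Noncentrality parameter: δ = d·√n = 0.33 × √75 = 2.8579
One-sided α = 0.1 → critical value z_{0.1} = 1.282.
Power = Φ(δ − 1.282) = Φ(1.576) = 0.9425.

Power ≈ 0.943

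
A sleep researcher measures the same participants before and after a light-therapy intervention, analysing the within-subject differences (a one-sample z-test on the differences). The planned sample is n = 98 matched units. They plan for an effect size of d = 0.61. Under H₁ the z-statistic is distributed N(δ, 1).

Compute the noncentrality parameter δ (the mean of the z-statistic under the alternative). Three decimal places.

δ ≈ 6.039

The noncentrality parameter scales effect size by the design's sample-size factor: δ = d·√n = 0.61 × √98 = 6.0387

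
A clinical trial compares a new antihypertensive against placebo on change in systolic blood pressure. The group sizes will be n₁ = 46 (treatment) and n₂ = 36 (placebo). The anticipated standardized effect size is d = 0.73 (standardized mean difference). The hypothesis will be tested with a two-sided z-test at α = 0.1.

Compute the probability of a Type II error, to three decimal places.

Noncentrality parameter: δ = d / √(1/n₁ + 1/n₂) = 0.73 / √(1/46 + 1/36) = 3.2805
Critical value for a two-sided test at α = 0.1: z_{α/2} = 1.645.
Power = Φ(δ − 1.645) + Φ(−δ − 1.645) = Φ(1.636) + Φ(-4.925) = 0.9490 + 0.0000 = 0.9490.
Type II error: β = 1 − power = 1 − 0.9490 = 0.0510.

β ≈ 0.051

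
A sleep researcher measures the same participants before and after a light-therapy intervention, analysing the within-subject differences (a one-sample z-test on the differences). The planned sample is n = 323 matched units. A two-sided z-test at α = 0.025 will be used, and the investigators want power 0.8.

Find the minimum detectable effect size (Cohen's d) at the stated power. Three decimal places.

d ≈ 0.172

Need Φ(δ − 2.241) = 0.8, so δ = 2.241 + 0.842 = 3.083.
(Lower-tail contribution to power is negligible for δ > 0.)
δ = d·√n ⇒ d = δ/√n = 3.083/√323 = 0.1715.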